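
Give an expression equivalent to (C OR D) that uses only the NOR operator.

((C NOR D) NOR (C NOR D))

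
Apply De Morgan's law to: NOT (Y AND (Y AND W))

NOT Y OR NOT (Y AND W)
De Morgan's: NOT(AND of terms) = OR of negations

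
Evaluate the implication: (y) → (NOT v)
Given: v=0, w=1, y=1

Antecedent (y) = 1; consequent (NOT v) = 1.
1 → 1 = 1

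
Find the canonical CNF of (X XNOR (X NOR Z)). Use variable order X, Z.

(X OR Z) AND (NOT X OR Z) AND (NOT X OR NOT Z)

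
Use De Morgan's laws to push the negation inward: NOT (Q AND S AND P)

NOT Q OR NOT S OR NOT P
De Morgan's: NOT(AND of terms) = OR of negations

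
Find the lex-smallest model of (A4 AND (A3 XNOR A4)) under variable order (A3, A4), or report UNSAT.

A3=1, A4=1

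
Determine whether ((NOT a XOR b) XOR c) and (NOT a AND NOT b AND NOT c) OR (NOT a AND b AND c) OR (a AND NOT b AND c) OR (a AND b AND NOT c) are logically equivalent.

Yes, they are equivalent — the two output columns agree on all 8 assignments:
a | b | c | Expression 1 | Expression 2
---------------------------------------
0 | 0 | 0 | 1 | 1
0 | 0 | 1 | 0 | 0
0 | 1 | 0 | 0 | 0
0 | 1 | 1 | 1 | 1
1 | 0 | 0 | 0 | 0
1 | 0 | 1 | 1 | 1
1 | 1 | 0 | 1 | 1
1 | 1 | 1 | 0 | 0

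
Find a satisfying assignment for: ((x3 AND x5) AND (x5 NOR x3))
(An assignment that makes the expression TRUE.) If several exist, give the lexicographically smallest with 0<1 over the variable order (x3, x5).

UNSATISFIABLE - no assignment makes this expression true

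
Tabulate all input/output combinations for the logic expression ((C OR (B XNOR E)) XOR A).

C | E | A | B | Output
----------------------
0 | 0 | 0 | 0 | 1
0 | 0 | 0 | 1 | 0
0 | 0 | 1 | 0 | 0
0 | 0 | 1 | 1 | 1
0 | 1 | 0 | 0 | 0
0 | 1 | 0 | 1 | 1
0 | 1 | 1 | 0 | 1
0 | 1 | 1 | 1 | 0
1 | 0 | 0 | 0 | 1
1 | 0 | 0 | 1 | 1
1 | 0 | 1 | 0 | 0
1 | 0 | 1 | 1 | 0
1 | 1 | 0 | 0 | 1
1 | 1 | 0 | 1 | 1
1 | 1 | 1 | 0 | 0
1 | 1 | 1 | 1 | 0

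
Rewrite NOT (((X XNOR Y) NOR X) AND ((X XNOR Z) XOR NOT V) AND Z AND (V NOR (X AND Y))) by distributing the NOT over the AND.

NOT ((X XNOR Y) NOR X) OR NOT ((X XNOR Z) XOR NOT V) OR NOT Z OR NOT (V NOR (X AND Y))
De Morgan's: NOT(AND of terms) = OR of negations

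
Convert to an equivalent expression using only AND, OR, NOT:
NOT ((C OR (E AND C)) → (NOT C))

(C OR (E AND C)) AND C
(Negated implication: NOT(A → B) = A AND NOT B)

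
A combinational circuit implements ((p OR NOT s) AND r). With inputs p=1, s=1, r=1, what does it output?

Substituting: ((1 OR NOT 1) AND 1)
= 1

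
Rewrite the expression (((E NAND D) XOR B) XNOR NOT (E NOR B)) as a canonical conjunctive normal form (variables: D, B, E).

(D OR B OR E) AND (D OR NOT B OR E) AND (D OR NOT B OR NOT E) AND (NOT D OR B OR E) AND (NOT D OR B OR NOT E) AND (NOT D OR NOT B OR E)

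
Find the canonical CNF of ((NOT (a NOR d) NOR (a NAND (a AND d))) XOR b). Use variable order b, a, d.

(b OR a OR d) AND (b OR a OR NOT d) AND (b OR NOT a OR d) AND (b OR NOT a OR NOT d)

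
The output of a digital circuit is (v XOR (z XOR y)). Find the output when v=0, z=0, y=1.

Substituting: (0 XOR (0 XOR 1))
= 1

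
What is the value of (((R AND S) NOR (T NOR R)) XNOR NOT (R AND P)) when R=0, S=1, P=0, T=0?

Substituting: (((0 AND 1) NOR (0 NOR 0)) XNOR NOT (0 AND 0))
= 0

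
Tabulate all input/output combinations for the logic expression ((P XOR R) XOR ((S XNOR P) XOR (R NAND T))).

T | R | P | S | Output
----------------------
0 | 0 | 0 | 0 | 0
0 | 0 | 0 | 1 | 1
0 | 0 | 1 | 0 | 0
0 | 0 | 1 | 1 | 1
0 | 1 | 0 | 0 | 1
0 | 1 | 0 | 1 | 0
0 | 1 | 1 | 0 | 1
0 | 1 | 1 | 1 | 0
1 | 0 | 0 | 0 | 0
1 | 0 | 0 | 1 | 1
1 | 0 | 1 | 0 | 0
1 | 0 | 1 | 1 | 1
1 | 1 | 0 | 0 | 0
1 | 1 | 0 | 1 | 1
1 | 1 | 1 | 0 | 0
1 | 1 | 1 | 1 | 1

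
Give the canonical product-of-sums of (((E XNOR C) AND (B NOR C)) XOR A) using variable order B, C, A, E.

ΠM(1, 2, 4, 5, 8, 9, 12, 13) = (B OR C OR A OR NOT E) AND (B OR C OR NOT A OR E) AND (B OR NOT C OR A OR E) AND (B OR NOT C OR A OR NOT E) AND (NOT B OR C OR A OR E) AND (NOT B OR C OR A OR NOT E) AND (NOT B OR NOT C OR A OR E) AND (NOT B OR NOT C OR A OR NOT E)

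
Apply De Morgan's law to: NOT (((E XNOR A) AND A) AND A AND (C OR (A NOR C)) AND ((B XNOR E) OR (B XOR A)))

NOT ((E XNOR A) AND A) OR NOT A OR NOT (C OR (A NOR C)) OR NOT ((B XNOR E) OR (B XOR A))
De Morgan's: NOT(AND of terms) = OR of negations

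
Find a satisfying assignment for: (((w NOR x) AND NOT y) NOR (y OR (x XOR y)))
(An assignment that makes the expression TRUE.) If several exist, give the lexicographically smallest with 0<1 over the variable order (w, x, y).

w=1, x=0, y=0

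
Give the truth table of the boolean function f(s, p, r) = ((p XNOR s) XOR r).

s | p | r | Output
------------------
0 | 0 | 0 | 1
0 | 0 | 1 | 0
0 | 1 | 0 | 0
0 | 1 | 1 | 1
1 | 0 | 0 | 0
1 | 0 | 1 | 1
1 | 1 | 0 | 1
1 | 1 | 1 | 0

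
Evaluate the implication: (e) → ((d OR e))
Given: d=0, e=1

Antecedent (e) = 1; consequent ((d OR e)) = 1.
1 → 1 = 1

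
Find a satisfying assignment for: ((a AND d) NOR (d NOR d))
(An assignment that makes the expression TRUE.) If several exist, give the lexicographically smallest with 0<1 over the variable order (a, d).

a=0, d=1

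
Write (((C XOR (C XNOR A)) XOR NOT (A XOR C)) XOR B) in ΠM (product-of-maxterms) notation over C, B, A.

ΠM(0, 1, 6, 7) = (C OR B OR A) AND (C OR B OR NOT A) AND (NOT C OR NOT B OR A) AND (NOT C OR NOT B OR NOT A)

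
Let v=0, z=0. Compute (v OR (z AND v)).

Substituting: (0 OR (0 AND 0))
= 0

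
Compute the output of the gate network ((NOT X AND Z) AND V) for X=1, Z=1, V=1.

Substituting: ((NOT 1 AND 1) AND 1)
= 0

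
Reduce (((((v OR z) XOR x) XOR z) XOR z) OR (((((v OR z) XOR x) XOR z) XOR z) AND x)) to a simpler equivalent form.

By absorption (E OR (E AND v) = E) then XOR self-cancellation ((E XOR v) XOR v = E):
= ((v OR z) XOR x)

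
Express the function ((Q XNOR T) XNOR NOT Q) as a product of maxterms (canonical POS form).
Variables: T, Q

ΠM(2, 3) = (NOT T OR Q) AND (NOT T OR NOT Q)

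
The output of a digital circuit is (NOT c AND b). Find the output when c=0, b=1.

Substituting: (NOT 0 AND 1)
= 1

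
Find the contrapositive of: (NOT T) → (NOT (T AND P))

Contrapositive: (T AND P) → T
Note: A statement and its contrapositive are logically equivalent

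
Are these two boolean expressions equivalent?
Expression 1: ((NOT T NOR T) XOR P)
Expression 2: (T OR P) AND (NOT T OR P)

Yes, they are equivalent — the two output columns agree on all 4 assignments:
T | P | Expression 1 | Expression 2
-----------------------------------
0 | 0 | 0 | 0
0 | 1 | 1 | 1
1 | 0 | 0 | 0
1 | 1 | 1 | 1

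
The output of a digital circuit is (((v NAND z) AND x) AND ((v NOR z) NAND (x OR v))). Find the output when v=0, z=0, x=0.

Substituting: (((0 NAND 0) AND 0) AND ((0 NOR 0) NAND (0 OR 0)))
= 0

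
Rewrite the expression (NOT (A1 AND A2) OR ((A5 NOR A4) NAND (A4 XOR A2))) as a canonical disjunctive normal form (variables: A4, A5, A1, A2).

(NOT A4 AND NOT A5 AND NOT A1 AND NOT A2) OR (NOT A4 AND NOT A5 AND NOT A1 AND A2) OR (NOT A4 AND NOT A5 AND A1 AND NOT A2) OR (NOT A4 AND A5 AND NOT A1 AND NOT A2) OR (NOT A4 AND A5 AND NOT A1 AND A2) OR (NOT A4 AND A5 AND A1 AND NOT A2) OR (NOT A4 AND A5 AND A1 AND A2) OR (A4 AND NOT A5 AND NOT A1 AND NOT A2) OR (A4 AND NOT A5 AND NOT A1 AND A2) OR (A4 AND NOT A5 AND A1 AND NOT A2) OR (A4 AND NOT A5 AND A1 AND A2) OR (A4 AND A5 AND NOT A1 AND NOT A2) OR (A4 AND A5 AND NOT A1 AND A2) OR (A4 AND A5 AND A1 AND NOT A2) OR (A4 AND A5 AND A1 AND A2)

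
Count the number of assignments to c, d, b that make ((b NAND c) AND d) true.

Satisfying assignments: (0,1,0), (0,1,1), (1,1,0)
Count: 3 out of 8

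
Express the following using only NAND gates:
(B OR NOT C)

((B NAND B) NAND ((C NAND C) NAND (C NAND C)))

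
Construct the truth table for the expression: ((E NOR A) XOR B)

E | B | A | Output
------------------
0 | 0 | 0 | 1
0 | 0 | 1 | 0
0 | 1 | 0 | 0
0 | 1 | 1 | 1
1 | 0 | 0 | 0
1 | 0 | 1 | 0
1 | 1 | 0 | 1
1 | 1 | 1 | 1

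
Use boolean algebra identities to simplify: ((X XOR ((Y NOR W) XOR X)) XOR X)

By XOR self-cancellation ((E XOR v) XOR v = E):
= ((Y NOR W) XOR X)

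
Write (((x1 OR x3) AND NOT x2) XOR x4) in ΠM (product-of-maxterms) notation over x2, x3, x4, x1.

ΠM(0, 3, 6, 7, 8, 9, 12, 13) = (x2 OR x3 OR x4 OR x1) AND (x2 OR x3 OR NOT x4 OR NOT x1) AND (x2 OR NOT x3 OR NOT x4 OR x1) AND (x2 OR NOT x3 OR NOT x4 OR NOT x1) AND (NOT x2 OR x3 OR x4 OR x1) AND (NOT x2 OR x3 OR x4 OR NOT x1) AND (NOT x2 OR NOT x3 OR x4 OR x1) AND (NOT x2 OR NOT x3 OR x4 OR NOT x1)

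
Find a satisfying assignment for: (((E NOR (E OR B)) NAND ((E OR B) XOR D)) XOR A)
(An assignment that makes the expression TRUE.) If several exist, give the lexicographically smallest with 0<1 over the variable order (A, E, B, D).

A=0, E=0, B=0, D=0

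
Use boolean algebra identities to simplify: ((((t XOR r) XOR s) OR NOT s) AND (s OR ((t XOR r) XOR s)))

By distribution ((E OR v) AND (E OR NOT v) = E):
= ((t XOR r) XOR s)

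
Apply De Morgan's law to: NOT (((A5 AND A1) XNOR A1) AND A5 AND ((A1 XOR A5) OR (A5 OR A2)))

NOT ((A5 AND A1) XNOR A1) OR NOT A5 OR NOT ((A1 XOR A5) OR (A5 OR A2))
De Morgan's: NOT(AND of terms) = OR of negations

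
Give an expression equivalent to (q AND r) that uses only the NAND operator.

((q NAND r) NAND (q NAND r))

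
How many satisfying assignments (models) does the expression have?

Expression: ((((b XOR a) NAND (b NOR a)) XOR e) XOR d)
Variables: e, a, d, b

Satisfying assignments: (0,0,0,0), (0,0,0,1), (0,1,0,0), (0,1,0,1), (1,0,1,0), (1,0,1,1), (1,1,1,0), (1,1,1,1)
Count: 8 out of 16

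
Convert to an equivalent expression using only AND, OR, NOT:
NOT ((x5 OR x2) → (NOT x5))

(x5 OR x2) AND x5
(Negated implication: NOT(A → B) = A AND NOT B)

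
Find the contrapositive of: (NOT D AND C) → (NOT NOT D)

Contrapositive: NOT D → NOT (NOT D AND C)
Note: A statement and its contrapositive are logically equivalent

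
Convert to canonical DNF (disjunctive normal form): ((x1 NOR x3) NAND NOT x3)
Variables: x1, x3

(NOT x1 AND x3) OR (x1 AND NOT x3) OR (x1 AND x3)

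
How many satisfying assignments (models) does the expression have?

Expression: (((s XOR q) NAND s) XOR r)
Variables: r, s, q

Satisfying assignments: (0,0,0), (0,0,1), (0,1,1), (1,1,0)
Count: 4 out of 8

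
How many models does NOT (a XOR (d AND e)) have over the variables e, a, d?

Satisfying assignments: (0,0,0), (0,0,1), (1,0,0), (1,1,1)
Count: 4 out of 8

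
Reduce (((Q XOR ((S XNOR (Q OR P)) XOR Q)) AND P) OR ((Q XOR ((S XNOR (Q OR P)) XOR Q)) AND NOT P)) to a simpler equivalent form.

By distribution ((E AND v) OR (E AND NOT v) = E) then XOR self-cancellation ((E XOR v) XOR v = E):
= (S XNOR (Q OR P))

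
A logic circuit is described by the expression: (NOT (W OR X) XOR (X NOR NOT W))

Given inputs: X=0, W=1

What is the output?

Substituting: (NOT (1 OR 0) XOR (0 NOR NOT 1))
= 1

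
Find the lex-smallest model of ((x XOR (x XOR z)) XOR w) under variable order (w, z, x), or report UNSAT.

w=0, z=1, x=0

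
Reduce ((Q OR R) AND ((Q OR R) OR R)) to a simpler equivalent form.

By absorption (E AND (E OR v) = E):
= (Q OR R)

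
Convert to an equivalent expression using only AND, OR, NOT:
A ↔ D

(A AND D) OR (NOT A AND NOT D)
(Biconditional = both true or both false)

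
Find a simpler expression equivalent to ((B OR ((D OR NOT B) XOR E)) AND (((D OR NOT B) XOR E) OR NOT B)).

By distribution ((E OR v) AND (E OR NOT v) = E):
= ((D OR NOT B) XOR E)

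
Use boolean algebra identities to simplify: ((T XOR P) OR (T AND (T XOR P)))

By absorption (E OR (E AND v) = E):
= (T XOR P)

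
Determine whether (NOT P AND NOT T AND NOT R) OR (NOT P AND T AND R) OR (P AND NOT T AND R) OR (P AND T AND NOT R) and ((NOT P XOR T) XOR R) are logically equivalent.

Yes, they are equivalent — the two output columns agree on all 8 assignments:
P | T | R | Expression 1 | Expression 2
---------------------------------------
0 | 0 | 0 | 1 | 1
0 | 0 | 1 | 0 | 0
0 | 1 | 0 | 0 | 0
0 | 1 | 1 | 1 | 1
1 | 0 | 0 | 0 | 0
1 | 0 | 1 | 1 | 1
1 | 1 | 0 | 1 | 1
1 | 1 | 1 | 0 | 0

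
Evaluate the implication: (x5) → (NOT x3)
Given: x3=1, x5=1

Antecedent (x5) = 1; consequent (NOT x3) = 0.
1 → 0 = 0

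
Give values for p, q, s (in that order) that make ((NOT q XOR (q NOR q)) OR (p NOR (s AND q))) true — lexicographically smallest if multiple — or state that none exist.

p=0, q=0, s=0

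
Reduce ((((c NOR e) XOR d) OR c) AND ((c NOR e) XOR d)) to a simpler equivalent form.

By absorption (E AND (E OR v) = E):
= ((c NOR e) XOR d)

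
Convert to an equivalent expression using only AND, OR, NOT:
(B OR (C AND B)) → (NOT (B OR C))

NOT (B OR (C AND B)) OR (NOT (B OR C))
(Implication elimination: A → B = NOT A OR B)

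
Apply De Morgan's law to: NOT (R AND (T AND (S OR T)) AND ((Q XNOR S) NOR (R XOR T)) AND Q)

NOT R OR NOT (T AND (S OR T)) OR NOT ((Q XNOR S) NOR (R XOR T)) OR NOT Q
De Morgan's: NOT(AND of terms) = OR of negations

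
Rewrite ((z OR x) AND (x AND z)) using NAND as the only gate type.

((((z NAND z) NAND (x NAND x)) NAND ((x NAND z) NAND (x NAND z))) NAND (((z NAND z) NAND (x NAND x)) NAND ((x NAND z) NAND (x NAND z))))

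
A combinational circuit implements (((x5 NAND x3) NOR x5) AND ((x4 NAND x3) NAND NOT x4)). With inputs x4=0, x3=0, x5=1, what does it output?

Substituting: (((1 NAND 0) NOR 1) AND ((0 NAND 0) NAND NOT 0))
= 0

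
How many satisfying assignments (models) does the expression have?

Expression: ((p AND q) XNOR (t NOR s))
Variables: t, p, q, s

Satisfying assignments: (0,0,0,1), (0,0,1,1), (0,1,0,1), (0,1,1,0), (1,0,0,0), (1,0,0,1), (1,0,1,0), (1,0,1,1), (1,1,0,0), (1,1,0,1)
Count: 10 out of 16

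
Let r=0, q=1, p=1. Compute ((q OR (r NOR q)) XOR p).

Substituting: ((1 OR (0 NOR 1)) XOR 1)
= 0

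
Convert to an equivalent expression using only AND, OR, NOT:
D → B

NOT D OR B
(Implication elimination: A → B = NOT A OR B)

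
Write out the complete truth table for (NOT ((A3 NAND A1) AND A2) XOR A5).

A5 | A1 | A3 | A2 | Output
--------------------------
0 | 0 | 0 | 0 | 1
0 | 0 | 0 | 1 | 0
0 | 0 | 1 | 0 | 1
0 | 0 | 1 | 1 | 0
0 | 1 | 0 | 0 | 1
0 | 1 | 0 | 1 | 0
0 | 1 | 1 | 0 | 1
0 | 1 | 1 | 1 | 1
1 | 0 | 0 | 0 | 0
1 | 0 | 0 | 1 | 1
1 | 0 | 1 | 0 | 0
1 | 0 | 1 | 1 | 1
1 | 1 | 0 | 0 | 0
1 | 1 | 0 | 1 | 1
1 | 1 | 1 | 0 | 0
1 | 1 | 1 | 1 | 0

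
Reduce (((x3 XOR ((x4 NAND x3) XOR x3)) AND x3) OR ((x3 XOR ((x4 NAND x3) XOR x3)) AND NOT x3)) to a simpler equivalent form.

By distribution ((E AND v) OR (E AND NOT v) = E) then XOR self-cancellation ((E XOR v) XOR v = E):
= (x4 NAND x3)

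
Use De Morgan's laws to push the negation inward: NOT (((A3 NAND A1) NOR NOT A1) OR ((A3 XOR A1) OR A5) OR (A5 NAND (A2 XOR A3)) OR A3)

NOT ((A3 NAND A1) NOR NOT A1) AND NOT ((A3 XOR A1) OR A5) AND NOT (A5 NAND (A2 XOR A3)) AND NOT A3
De Morgan's: NOT(OR of terms) = AND of negations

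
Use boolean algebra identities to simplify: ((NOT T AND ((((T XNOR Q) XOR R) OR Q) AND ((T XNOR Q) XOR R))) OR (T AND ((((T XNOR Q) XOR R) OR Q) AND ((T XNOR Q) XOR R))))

By distribution ((E AND v) OR (E AND NOT v) = E) then absorption (E AND (E OR v) = E):
= ((T XNOR Q) XOR R)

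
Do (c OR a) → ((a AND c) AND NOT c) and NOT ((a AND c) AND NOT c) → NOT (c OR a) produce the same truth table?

Yes, Contrapositive is always equivalent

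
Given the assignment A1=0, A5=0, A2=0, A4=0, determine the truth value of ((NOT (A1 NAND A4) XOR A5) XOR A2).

Substituting: ((NOT (0 NAND 0) XOR 0) XOR 0)
= 0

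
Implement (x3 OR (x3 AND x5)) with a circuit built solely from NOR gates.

((x3 NOR ((x3 NOR x3) NOR (x5 NOR x5))) NOR (x3 NOR ((x3 NOR x3) NOR (x5 NOR x5))))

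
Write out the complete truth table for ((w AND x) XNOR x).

w | x | Output
--------------
0 | 0 | 1
0 | 1 | 0
1 | 0 | 1
1 | 1 | 1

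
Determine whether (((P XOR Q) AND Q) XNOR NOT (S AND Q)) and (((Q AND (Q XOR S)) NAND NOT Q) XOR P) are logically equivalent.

No. Counterexample: with S=0, Q=0, P=0, Expression 1 = 0 but Expression 2 = 1.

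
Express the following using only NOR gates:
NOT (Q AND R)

(((Q NOR Q) NOR (R NOR R)) NOR ((Q NOR Q) NOR (R NOR R)))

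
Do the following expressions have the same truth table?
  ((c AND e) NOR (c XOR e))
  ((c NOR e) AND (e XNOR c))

Yes, they are equivalent — the two output columns agree on all 4 assignments:
c | e | Expression 1 | Expression 2
-----------------------------------
0 | 0 | 1 | 1
0 | 1 | 0 | 0
1 | 0 | 0 | 0
1 | 1 | 0 | 0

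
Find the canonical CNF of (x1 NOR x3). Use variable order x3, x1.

(x3 OR NOT x1) AND (NOT x3 OR x1) AND (NOT x3 OR NOT x1)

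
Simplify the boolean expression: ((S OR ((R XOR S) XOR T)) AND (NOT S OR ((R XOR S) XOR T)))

By distribution ((E OR v) AND (E OR NOT v) = E):
= ((R XOR S) XOR T)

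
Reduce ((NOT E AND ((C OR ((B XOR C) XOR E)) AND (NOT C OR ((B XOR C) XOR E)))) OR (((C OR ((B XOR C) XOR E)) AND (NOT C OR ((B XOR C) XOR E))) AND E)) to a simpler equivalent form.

By distribution ((E AND v) OR (E AND NOT v) = E) then distribution ((E OR v) AND (E OR NOT v) = E):
= ((B XOR C) XOR E)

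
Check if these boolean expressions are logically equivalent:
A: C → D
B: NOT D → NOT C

Yes, Contrapositive is always equivalent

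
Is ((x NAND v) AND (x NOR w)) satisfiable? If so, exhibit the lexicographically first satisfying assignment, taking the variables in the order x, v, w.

x=0, v=0, w=0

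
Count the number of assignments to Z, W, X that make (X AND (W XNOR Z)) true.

Satisfying assignments: (0,0,1), (1,1,1)
Count: 2 out of 8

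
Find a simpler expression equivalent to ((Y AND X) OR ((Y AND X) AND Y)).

By absorption (E OR (E AND v) = E):
= (Y AND X)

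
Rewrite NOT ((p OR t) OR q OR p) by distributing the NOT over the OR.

NOT (p OR t) AND NOT q AND NOT p
De Morgan's: NOT(OR of terms) = AND of negations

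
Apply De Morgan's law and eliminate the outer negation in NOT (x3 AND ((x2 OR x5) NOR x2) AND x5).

NOT x3 OR NOT ((x2 OR x5) NOR x2) OR NOT x5
De Morgan's: NOT(AND of terms) = OR of negations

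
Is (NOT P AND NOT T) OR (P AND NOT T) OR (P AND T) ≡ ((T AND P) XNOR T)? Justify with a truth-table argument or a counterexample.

Yes, they are equivalent — the two output columns agree on all 4 assignments:
P | T | Expression 1 | Expression 2
-----------------------------------
0 | 0 | 1 | 1
0 | 1 | 0 | 0
1 | 0 | 1 | 1
1 | 1 | 1 | 1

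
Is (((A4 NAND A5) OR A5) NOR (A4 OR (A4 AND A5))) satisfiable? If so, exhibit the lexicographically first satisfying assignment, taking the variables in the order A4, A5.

UNSATISFIABLE - no assignment makes this expression true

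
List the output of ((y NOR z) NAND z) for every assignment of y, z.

y | z | Output
--------------
0 | 0 | 1
0 | 1 | 1
1 | 0 | 1
1 | 1 | 1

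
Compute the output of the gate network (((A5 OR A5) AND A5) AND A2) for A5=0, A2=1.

Substituting: (((0 OR 0) AND 0) AND 1)
= 0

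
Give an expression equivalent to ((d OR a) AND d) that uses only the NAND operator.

((((d NAND d) NAND (a NAND a)) NAND d) NAND (((d NAND d) NAND (a NAND a)) NAND d))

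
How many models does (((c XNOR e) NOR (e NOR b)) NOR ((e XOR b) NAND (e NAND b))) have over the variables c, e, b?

Satisfying assignments: (0,0,1), (1,1,0)
Count: 2 out of 8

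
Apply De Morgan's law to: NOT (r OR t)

NOT r AND NOT t
De Morgan's: NOT(OR of terms) = AND of negations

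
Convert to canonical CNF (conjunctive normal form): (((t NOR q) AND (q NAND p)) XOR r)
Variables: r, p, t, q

(r OR p OR t OR NOT q) AND (r OR p OR NOT t OR q) AND (r OR p OR NOT t OR NOT q) AND (r OR NOT p OR t OR NOT q) AND (r OR NOT p OR NOT t OR q) AND (r OR NOT p OR NOT t OR NOT q) AND (NOT r OR p OR t OR q) AND (NOT r OR NOT p OR t OR q)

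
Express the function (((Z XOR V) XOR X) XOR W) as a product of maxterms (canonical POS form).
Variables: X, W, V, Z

ΠM(0, 3, 5, 6, 9, 10, 12, 15) = (X OR W OR V OR Z) AND (X OR W OR NOT V OR NOT Z) AND (X OR NOT W OR V OR NOT Z) AND (X OR NOT W OR NOT V OR Z) AND (NOT X OR W OR V OR NOT Z) AND (NOT X OR W OR NOT V OR Z) AND (NOT X OR NOT W OR V OR Z) AND (NOT X OR NOT W OR NOT V OR NOT Z)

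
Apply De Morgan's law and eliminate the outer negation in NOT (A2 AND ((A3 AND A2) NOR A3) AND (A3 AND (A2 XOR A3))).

NOT A2 OR NOT ((A3 AND A2) NOR A3) OR NOT (A3 AND (A2 XOR A3))
De Morgan's: NOT(AND of terms) = OR of negations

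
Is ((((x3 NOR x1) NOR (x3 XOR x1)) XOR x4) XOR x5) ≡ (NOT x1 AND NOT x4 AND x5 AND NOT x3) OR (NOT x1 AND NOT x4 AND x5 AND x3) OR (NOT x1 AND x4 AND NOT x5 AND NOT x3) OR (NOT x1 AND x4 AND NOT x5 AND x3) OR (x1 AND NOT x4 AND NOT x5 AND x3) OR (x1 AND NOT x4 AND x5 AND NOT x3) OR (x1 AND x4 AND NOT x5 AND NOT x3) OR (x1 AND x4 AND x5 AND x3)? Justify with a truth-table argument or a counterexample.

Yes, they are equivalent — the two output columns agree on all 16 assignments:
x1 | x4 | x5 | x3 | Expression 1 | Expression 2
-----------------------------------------------
0 | 0 | 0 | 0 | 0 | 0
0 | 0 | 0 | 1 | 0 | 0
0 | 0 | 1 | 0 | 1 | 1
0 | 0 | 1 | 1 | 1 | 1
0 | 1 | 0 | 0 | 1 | 1
0 | 1 | 0 | 1 | 1 | 1
0 | 1 | 1 | 0 | 0 | 0
0 | 1 | 1 | 1 | 0 | 0
1 | 0 | 0 | 0 | 0 | 0
1 | 0 | 0 | 1 | 1 | 1
1 | 0 | 1 | 0 | 1 | 1
1 | 0 | 1 | 1 | 0 | 0
1 | 1 | 0 | 0 | 1 | 1
1 | 1 | 0 | 1 | 0 | 0
1 | 1 | 1 | 0 | 0 | 0
1 | 1 | 1 | 1 | 1 | 1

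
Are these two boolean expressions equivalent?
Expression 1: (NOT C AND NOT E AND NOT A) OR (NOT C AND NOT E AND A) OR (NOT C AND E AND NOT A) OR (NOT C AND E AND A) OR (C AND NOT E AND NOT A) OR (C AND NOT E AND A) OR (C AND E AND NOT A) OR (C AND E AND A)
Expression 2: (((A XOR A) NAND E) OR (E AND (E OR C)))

Yes, they are equivalent — the two output columns agree on all 8 assignments:
C | E | A | Expression 1 | Expression 2
---------------------------------------
0 | 0 | 0 | 1 | 1
0 | 0 | 1 | 1 | 1
0 | 1 | 0 | 1 | 1
0 | 1 | 1 | 1 | 1
1 | 0 | 0 | 1 | 1
1 | 0 | 1 | 1 | 1
1 | 1 | 0 | 1 | 1
1 | 1 | 1 | 1 | 1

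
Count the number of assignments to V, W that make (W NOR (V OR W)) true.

Satisfying assignments: (0,0)
Count: 1 out of 4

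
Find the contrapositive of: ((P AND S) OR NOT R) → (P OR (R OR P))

Contrapositive: NOT (P OR (R OR P)) → NOT ((P AND S) OR NOT R)
Note: A statement and its contrapositive are logically equivalent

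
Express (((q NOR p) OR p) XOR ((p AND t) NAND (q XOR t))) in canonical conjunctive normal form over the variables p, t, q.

(p OR t OR q) AND (p OR NOT t OR q) AND (NOT p OR t OR q) AND (NOT p OR t OR NOT q) AND (NOT p OR NOT t OR NOT q)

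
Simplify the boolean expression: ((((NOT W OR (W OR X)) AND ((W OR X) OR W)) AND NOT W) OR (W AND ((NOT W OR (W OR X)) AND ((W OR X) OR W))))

By distribution ((E AND v) OR (E AND NOT v) = E) then distribution ((E OR v) AND (E OR NOT v) = E):
= (W OR X)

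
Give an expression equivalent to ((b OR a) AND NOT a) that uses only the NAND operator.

((((b NAND b) NAND (a NAND a)) NAND (a NAND a)) NAND (((b NAND b) NAND (a NAND a)) NAND (a NAND a)))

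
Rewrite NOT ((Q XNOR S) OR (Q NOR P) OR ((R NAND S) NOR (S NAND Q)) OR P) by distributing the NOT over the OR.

NOT (Q XNOR S) AND NOT (Q NOR P) AND NOT ((R NAND S) NOR (S NAND Q)) AND NOT P
De Morgan's: NOT(OR of terms) = AND of negations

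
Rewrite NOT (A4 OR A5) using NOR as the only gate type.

(((A4 NOR A5) NOR (A4 NOR A5)) NOR ((A4 NOR A5) NOR (A4 NOR A5)))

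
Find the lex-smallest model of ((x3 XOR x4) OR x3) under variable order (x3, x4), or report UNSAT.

x3=0, x4=1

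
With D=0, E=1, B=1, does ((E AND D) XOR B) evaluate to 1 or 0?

Substituting: ((1 AND 0) XOR 1)
= 1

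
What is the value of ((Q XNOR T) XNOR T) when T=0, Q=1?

Substituting: ((1 XNOR 0) XNOR 0)
= 1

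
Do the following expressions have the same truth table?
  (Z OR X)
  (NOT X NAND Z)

No. Counterexample: with Z=0, X=0, Expression 1 = 0 but Expression 2 = 1.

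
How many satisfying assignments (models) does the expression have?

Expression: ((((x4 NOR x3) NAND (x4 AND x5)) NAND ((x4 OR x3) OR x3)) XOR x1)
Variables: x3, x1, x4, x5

Satisfying assignments: (0,0,0,0), (0,0,0,1), (0,1,1,0), (0,1,1,1), (1,1,0,0), (1,1,0,1), (1,1,1,0), (1,1,1,1)
Count: 8 out of 16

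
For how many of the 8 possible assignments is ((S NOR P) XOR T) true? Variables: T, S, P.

Satisfying assignments: (0,0,0), (1,0,1), (1,1,0), (1,1,1)
Count: 4 out of 8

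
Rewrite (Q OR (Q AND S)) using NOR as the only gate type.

((Q NOR ((Q NOR Q) NOR (S NOR S))) NOR (Q NOR ((Q NOR Q) NOR (S NOR S))))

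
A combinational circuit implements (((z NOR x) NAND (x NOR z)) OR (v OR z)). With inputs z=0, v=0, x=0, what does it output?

Substituting: (((0 NOR 0) NAND (0 NOR 0)) OR (0 OR 0))
= 0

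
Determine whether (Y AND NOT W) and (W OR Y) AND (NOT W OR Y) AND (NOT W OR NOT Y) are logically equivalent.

Yes, they are equivalent — the two output columns agree on all 4 assignments:
W | Y | Expression 1 | Expression 2
-----------------------------------
0 | 0 | 0 | 0
0 | 1 | 1 | 1
1 | 0 | 0 | 0
1 | 1 | 0 | 0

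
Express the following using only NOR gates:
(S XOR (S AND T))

((((S NOR ((S NOR S) NOR (T NOR T))) NOR (S NOR ((S NOR S) NOR (T NOR T)))) NOR ((S NOR ((S NOR S) NOR (T NOR T))) NOR (S NOR ((S NOR S) NOR (T NOR T))))) NOR ((((S NOR S) NOR (((S NOR S) NOR (T NOR T)) NOR ((S NOR S) NOR (T NOR T)))) NOR ((S NOR S) NOR (((S NOR S) NOR (T NOR T)) NOR ((S NOR S) NOR (T NOR T))))) NOR (((S NOR S) NOR (((S NOR S) NOR (T NOR T)) NOR ((S NOR S) NOR (T NOR T)))) NOR ((S NOR S) NOR (((S NOR S) NOR (T NOR T)) NOR ((S NOR S) NOR (T NOR T)))))))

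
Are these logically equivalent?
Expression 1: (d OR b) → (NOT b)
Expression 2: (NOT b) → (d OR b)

No, Converse is not equivalent to original (counterexample: a=0, d=0, b=0)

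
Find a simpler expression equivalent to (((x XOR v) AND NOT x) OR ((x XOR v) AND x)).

By distribution ((E AND v) OR (E AND NOT v) = E):
= (x XOR v)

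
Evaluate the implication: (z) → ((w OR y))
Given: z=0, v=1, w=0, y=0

Antecedent (z) = 0; consequent ((w OR y)) = 0.
0 → 0 = 1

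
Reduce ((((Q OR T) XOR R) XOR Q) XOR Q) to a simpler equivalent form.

By XOR self-cancellation ((E XOR v) XOR v = E):
= ((Q OR T) XOR R)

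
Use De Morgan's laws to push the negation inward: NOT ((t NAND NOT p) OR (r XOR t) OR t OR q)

NOT (t NAND NOT p) AND NOT (r XOR t) AND NOT t AND NOT q
De Morgan's: NOT(OR of terms) = AND of negations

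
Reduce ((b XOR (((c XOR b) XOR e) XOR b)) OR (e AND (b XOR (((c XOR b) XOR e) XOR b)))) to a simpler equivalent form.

By absorption (E OR (E AND v) = E) then XOR self-cancellation ((E XOR v) XOR v = E):
= ((c XOR b) XOR e)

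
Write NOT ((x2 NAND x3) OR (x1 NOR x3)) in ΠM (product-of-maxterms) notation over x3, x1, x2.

ΠM(0, 1, 2, 3, 4, 6) = (x3 OR x1 OR x2) AND (x3 OR x1 OR NOT x2) AND (x3 OR NOT x1 OR x2) AND (x3 OR NOT x1 OR NOT x2) AND (NOT x3 OR x1 OR x2) AND (NOT x3 OR NOT x1 OR x2)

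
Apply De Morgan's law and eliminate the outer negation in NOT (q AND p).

NOT q OR NOT p
De Morgan's: NOT(AND of terms) = OR of negations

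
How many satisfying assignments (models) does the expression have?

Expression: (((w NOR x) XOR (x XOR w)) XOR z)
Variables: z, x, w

Satisfying assignments: (0,0,0), (0,0,1), (0,1,0), (1,1,1)
Count: 4 out of 8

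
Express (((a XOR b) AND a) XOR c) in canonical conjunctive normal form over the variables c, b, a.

(c OR b OR a) AND (c OR NOT b OR a) AND (c OR NOT b OR NOT a) AND (NOT c OR b OR NOT a)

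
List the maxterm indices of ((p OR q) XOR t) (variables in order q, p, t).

ΠM(0, 3, 5, 7) = (q OR p OR t) AND (q OR NOT p OR NOT t) AND (NOT q OR p OR NOT t) AND (NOT q OR NOT p OR NOT t)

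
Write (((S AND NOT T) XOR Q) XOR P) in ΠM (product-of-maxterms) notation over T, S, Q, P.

ΠM(0, 3, 5, 6, 8, 11, 12, 15) = (T OR S OR Q OR P) AND (T OR S OR NOT Q OR NOT P) AND (T OR NOT S OR Q OR NOT P) AND (T OR NOT S OR NOT Q OR P) AND (NOT T OR S OR Q OR P) AND (NOT T OR S OR NOT Q OR NOT P) AND (NOT T OR NOT S OR Q OR P) AND (NOT T OR NOT S OR NOT Q OR NOT P)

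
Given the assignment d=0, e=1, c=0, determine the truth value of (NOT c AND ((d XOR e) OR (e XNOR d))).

Substituting: (NOT 0 AND ((0 XOR 1) OR (1 XNOR 0)))
= 1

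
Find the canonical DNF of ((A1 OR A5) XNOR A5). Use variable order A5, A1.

(NOT A5 AND NOT A1) OR (A5 AND NOT A1) OR (A5 AND A1)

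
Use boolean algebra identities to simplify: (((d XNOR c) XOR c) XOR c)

By XOR self-cancellation ((E XOR v) XOR v = E):
= (d XNOR c)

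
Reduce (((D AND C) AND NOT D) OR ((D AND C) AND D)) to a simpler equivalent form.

By distribution ((E AND v) OR (E AND NOT v) = E):
= (D AND C)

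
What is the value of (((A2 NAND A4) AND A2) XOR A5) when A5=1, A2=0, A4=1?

Substituting: (((0 NAND 1) AND 0) XOR 1)
= 1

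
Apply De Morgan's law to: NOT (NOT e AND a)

e OR NOT a
De Morgan's: NOT(AND of terms) = OR of negations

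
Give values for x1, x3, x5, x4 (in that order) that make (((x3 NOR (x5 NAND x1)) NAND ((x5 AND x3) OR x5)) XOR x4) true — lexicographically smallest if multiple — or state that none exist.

x1=0, x3=0, x5=0, x4=0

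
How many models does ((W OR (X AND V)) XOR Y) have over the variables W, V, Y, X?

Satisfying assignments: (0,0,1,0), (0,0,1,1), (0,1,0,1), (0,1,1,0), (1,0,0,0), (1,0,0,1), (1,1,0,0), (1,1,0,1)
Count: 8 out of 16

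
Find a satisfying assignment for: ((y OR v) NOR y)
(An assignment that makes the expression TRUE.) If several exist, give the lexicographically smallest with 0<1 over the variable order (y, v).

y=0, v=0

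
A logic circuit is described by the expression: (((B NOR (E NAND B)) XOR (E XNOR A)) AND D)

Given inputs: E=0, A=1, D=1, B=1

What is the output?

Substituting: (((1 NOR (0 NAND 1)) XOR (0 XNOR 1)) AND 1)
= 0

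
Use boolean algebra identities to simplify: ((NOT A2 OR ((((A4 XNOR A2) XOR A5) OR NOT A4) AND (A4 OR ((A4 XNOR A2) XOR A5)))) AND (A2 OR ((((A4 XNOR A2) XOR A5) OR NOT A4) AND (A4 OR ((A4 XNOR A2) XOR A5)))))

By distribution ((E OR v) AND (E OR NOT v) = E) then distribution ((E OR v) AND (E OR NOT v) = E):
= ((A4 XNOR A2) XOR A5)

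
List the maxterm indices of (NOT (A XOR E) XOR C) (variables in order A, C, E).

ΠM(1, 2, 4, 7) = (A OR C OR NOT E) AND (A OR NOT C OR E) AND (NOT A OR C OR E) AND (NOT A OR NOT C OR NOT E)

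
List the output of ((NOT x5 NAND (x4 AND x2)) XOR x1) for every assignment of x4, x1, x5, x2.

x4 | x1 | x5 | x2 | Output
--------------------------
0 | 0 | 0 | 0 | 1
0 | 0 | 0 | 1 | 1
0 | 0 | 1 | 0 | 1
0 | 0 | 1 | 1 | 1
0 | 1 | 0 | 0 | 0
0 | 1 | 0 | 1 | 0
0 | 1 | 1 | 0 | 0
0 | 1 | 1 | 1 | 0
1 | 0 | 0 | 0 | 1
1 | 0 | 0 | 1 | 0
1 | 0 | 1 | 0 | 1
1 | 0 | 1 | 1 | 1
1 | 1 | 0 | 0 | 0
1 | 1 | 0 | 1 | 1
1 | 1 | 1 | 0 | 0
1 | 1 | 1 | 1 | 0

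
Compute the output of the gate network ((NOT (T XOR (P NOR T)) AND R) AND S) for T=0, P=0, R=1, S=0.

Substituting: ((NOT (0 XOR (0 NOR 0)) AND 1) AND 0)
= 0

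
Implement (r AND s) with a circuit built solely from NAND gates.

((r NAND s) NAND (r NAND s))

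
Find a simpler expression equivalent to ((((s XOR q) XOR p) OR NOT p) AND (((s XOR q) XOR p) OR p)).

By distribution ((E OR v) AND (E OR NOT v) = E):
= ((s XOR q) XOR p)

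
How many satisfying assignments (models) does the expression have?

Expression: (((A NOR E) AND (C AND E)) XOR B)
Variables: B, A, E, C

Satisfying assignments: (1,0,0,0), (1,0,0,1), (1,0,1,0), (1,0,1,1), (1,1,0,0), (1,1,0,1), (1,1,1,0), (1,1,1,1)
Count: 8 out of 16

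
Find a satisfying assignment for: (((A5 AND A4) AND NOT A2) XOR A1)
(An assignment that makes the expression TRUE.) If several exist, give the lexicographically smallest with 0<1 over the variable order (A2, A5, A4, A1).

A2=0, A5=0, A4=0, A1=1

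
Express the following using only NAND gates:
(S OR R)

((S NAND S) NAND (R NAND R))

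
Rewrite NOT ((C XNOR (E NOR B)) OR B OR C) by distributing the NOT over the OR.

NOT (C XNOR (E NOR B)) AND NOT B AND NOT C
De Morgan's: NOT(OR of terms) = AND of negations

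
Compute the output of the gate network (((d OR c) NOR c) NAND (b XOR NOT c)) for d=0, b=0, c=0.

Substituting: (((0 OR 0) NOR 0) NAND (0 XOR NOT 0))
= 0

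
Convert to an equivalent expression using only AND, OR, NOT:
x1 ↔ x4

(x1 AND x4) OR (NOT x1 AND NOT x4)
(Biconditional = both true or both false)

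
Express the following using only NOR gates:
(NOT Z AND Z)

(((Z NOR Z) NOR (Z NOR Z)) NOR (Z NOR Z))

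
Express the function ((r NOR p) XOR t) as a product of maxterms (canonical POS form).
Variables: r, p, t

ΠM(1, 2, 4, 6) = (r OR p OR NOT t) AND (r OR NOT p OR t) AND (NOT r OR p OR t) AND (NOT r OR NOT p OR t)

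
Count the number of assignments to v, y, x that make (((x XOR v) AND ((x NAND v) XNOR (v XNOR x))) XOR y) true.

Satisfying assignments: (0,1,0), (0,1,1), (1,1,0), (1,1,1)
Count: 4 out of 8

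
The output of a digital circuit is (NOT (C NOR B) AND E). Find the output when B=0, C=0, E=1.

Substituting: (NOT (0 NOR 0) AND 1)
= 0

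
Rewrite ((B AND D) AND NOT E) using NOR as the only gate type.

((((B NOR B) NOR (D NOR D)) NOR ((B NOR B) NOR (D NOR D))) NOR ((E NOR E) NOR (E NOR E)))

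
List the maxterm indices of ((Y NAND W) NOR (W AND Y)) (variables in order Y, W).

ΠM(0, 1, 2, 3) = (Y OR W) AND (Y OR NOT W) AND (NOT Y OR W) AND (NOT Y OR NOT W)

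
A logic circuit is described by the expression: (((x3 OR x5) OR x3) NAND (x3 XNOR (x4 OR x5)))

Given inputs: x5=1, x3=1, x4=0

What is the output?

Substituting: (((1 OR 1) OR 1) NAND (1 XNOR (0 OR 1)))
= 0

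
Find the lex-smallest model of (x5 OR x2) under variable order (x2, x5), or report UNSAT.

x2=0, x5=1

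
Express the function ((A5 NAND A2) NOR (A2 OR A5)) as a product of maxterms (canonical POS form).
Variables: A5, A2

ΠM(0, 1, 2, 3) = (A5 OR A2) AND (A5 OR NOT A2) AND (NOT A5 OR A2) AND (NOT A5 OR NOT A2)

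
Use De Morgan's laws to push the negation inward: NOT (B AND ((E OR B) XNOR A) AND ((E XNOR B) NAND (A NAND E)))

NOT B OR NOT ((E OR B) XNOR A) OR NOT ((E XNOR B) NAND (A NAND E))
De Morgan's: NOT(AND of terms) = OR of negations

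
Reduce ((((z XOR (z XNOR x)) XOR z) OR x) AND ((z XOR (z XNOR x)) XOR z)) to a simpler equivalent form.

By absorption (E AND (E OR v) = E) then XOR self-cancellation ((E XOR v) XOR v = E):
= (z XNOR x)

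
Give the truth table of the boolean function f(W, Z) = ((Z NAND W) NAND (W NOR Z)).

W | Z | Output
--------------
0 | 0 | 0
0 | 1 | 1
1 | 0 | 1
1 | 1 | 1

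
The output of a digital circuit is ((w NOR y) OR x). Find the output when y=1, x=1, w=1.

Substituting: ((1 NOR 1) OR 1)
= 1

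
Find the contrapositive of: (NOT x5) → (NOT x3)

Contrapositive: x3 → x5
Note: A statement and its contrapositive are logically equivalent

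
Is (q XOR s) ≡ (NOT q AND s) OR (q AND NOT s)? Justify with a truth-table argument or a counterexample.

Yes, they are equivalent — the two output columns agree on all 4 assignments:
q | s | Expression 1 | Expression 2
-----------------------------------
0 | 0 | 0 | 0
0 | 1 | 1 | 1
1 | 0 | 1 | 1
1 | 1 | 0 | 0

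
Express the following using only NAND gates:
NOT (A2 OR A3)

(((A2 NAND A2) NAND (A3 NAND A3)) NAND ((A2 NAND A2) NAND (A3 NAND A3)))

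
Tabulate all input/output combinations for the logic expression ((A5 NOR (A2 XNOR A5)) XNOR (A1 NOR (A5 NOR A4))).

A2 | A1 | A5 | A4 | Output
--------------------------
0 | 0 | 0 | 0 | 1
0 | 0 | 0 | 1 | 0
0 | 0 | 1 | 0 | 0
0 | 0 | 1 | 1 | 0
0 | 1 | 0 | 0 | 1
0 | 1 | 0 | 1 | 1
0 | 1 | 1 | 0 | 1
0 | 1 | 1 | 1 | 1
1 | 0 | 0 | 0 | 0
1 | 0 | 0 | 1 | 1
1 | 0 | 1 | 0 | 0
1 | 0 | 1 | 1 | 0
1 | 1 | 0 | 0 | 0
1 | 1 | 0 | 1 | 0
1 | 1 | 1 | 0 | 1
1 | 1 | 1 | 1 | 1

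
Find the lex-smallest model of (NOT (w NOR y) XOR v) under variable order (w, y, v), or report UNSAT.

w=0, y=0, v=1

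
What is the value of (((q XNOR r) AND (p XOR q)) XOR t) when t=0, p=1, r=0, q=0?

Substituting: (((0 XNOR 0) AND (1 XOR 0)) XOR 0)
= 1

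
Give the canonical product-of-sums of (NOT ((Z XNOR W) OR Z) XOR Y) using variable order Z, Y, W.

ΠM(0, 3, 4, 5) = (Z OR Y OR W) AND (Z OR NOT Y OR NOT W) AND (NOT Z OR Y OR W) AND (NOT Z OR Y OR NOT W)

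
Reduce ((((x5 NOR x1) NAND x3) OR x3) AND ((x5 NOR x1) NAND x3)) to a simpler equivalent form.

By absorption (E AND (E OR v) = E):
= ((x5 NOR x1) NAND x3)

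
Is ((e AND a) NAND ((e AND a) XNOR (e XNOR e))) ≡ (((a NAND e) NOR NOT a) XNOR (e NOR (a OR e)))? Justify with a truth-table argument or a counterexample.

No. Counterexample: with e=0, a=0, Expression 1 = 1 but Expression 2 = 0.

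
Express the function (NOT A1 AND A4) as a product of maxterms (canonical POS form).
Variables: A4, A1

ΠM(0, 1, 3) = (A4 OR A1) AND (A4 OR NOT A1) AND (NOT A4 OR NOT A1)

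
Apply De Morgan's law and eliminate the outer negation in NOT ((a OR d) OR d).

NOT (a OR d) AND NOT d
De Morgan's: NOT(OR of terms) = AND of negations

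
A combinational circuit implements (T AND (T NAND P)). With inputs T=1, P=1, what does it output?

Substituting: (1 AND (1 NAND 1))
= 0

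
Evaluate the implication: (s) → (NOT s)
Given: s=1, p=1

Antecedent (s) = 1; consequent (NOT s) = 0.
1 → 0 = 0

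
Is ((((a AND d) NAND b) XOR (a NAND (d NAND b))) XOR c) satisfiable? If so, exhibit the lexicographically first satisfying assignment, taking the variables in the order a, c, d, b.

a=0, c=1, d=0, b=0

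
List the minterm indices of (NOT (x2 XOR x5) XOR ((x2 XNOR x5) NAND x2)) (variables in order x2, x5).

Σm(1, 2, 3) = (NOT x2 AND x5) OR (x2 AND NOT x5) OR (x2 AND x5)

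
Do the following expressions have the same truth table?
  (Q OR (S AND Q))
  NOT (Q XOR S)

No. Counterexample: with Q=0, S=0, Expression 1 = 0 but Expression 2 = 1.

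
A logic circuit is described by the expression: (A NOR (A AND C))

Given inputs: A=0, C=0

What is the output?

Substituting: (0 NOR (0 AND 0))
= 1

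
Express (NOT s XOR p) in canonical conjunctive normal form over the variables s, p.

(s OR NOT p) AND (NOT s OR p)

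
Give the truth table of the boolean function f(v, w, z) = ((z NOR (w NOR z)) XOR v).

v | w | z | Output
------------------
0 | 0 | 0 | 0
0 | 0 | 1 | 0
0 | 1 | 0 | 1
0 | 1 | 1 | 0
1 | 0 | 0 | 1
1 | 0 | 1 | 1
1 | 1 | 0 | 0
1 | 1 | 1 | 1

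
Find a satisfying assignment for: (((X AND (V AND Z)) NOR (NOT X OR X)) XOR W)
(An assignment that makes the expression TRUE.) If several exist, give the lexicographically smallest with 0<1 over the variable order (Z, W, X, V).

Z=0, W=1, X=0, V=0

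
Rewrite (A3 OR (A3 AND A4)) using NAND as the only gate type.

((A3 NAND A3) NAND (((A3 NAND A4) NAND (A3 NAND A4)) NAND ((A3 NAND A4) NAND (A3 NAND A4))))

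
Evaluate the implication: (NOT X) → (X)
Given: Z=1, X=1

Antecedent (NOT X) = 0; consequent (X) = 1.
0 → 1 = 1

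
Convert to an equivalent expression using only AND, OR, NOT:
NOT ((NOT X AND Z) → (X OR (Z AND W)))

(NOT X AND Z) AND NOT (X OR (Z AND W))
(Negated implication: NOT(A → B) = A AND NOT B)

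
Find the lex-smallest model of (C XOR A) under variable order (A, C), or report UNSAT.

A=0, C=1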